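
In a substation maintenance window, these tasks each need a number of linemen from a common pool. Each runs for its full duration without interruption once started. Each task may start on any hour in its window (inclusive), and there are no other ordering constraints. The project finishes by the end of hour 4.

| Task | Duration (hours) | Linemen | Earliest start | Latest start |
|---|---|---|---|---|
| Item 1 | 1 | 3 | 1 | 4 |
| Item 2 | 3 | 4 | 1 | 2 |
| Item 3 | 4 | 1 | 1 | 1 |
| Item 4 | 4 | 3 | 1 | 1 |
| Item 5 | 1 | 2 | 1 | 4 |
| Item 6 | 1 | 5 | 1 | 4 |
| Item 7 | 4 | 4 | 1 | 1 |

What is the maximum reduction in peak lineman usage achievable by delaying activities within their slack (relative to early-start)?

7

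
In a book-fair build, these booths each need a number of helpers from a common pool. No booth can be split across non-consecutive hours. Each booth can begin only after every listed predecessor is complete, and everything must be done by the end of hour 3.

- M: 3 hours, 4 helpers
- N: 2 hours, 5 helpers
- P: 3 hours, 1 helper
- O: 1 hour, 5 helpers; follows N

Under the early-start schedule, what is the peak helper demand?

Early-start schedule: M@1, N@1, P@1, O@3.
Load per hour: hour 1: 10, hour 2: 10, hour 3: 10.
Peak is 10.

10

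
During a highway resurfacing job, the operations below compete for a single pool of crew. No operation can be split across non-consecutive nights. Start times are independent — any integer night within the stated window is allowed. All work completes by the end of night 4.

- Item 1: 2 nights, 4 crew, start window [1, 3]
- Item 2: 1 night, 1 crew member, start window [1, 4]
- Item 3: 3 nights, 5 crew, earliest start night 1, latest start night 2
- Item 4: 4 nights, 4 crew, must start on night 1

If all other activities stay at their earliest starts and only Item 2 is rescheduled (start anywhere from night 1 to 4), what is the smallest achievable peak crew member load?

13

Item 2@1: n1:14  n2:13  n3:9  n4:4 → peak 14
Item 2@2: n1:13  n2:14  n3:9  n4:4 → peak 14
Item 2@3: n1:13  n2:13  n3:10  n4:4 → peak 13
Item 2@4: n1:13  n2:13  n3:9  n4:5 → peak 13
Best is Item 2@3, peak 13.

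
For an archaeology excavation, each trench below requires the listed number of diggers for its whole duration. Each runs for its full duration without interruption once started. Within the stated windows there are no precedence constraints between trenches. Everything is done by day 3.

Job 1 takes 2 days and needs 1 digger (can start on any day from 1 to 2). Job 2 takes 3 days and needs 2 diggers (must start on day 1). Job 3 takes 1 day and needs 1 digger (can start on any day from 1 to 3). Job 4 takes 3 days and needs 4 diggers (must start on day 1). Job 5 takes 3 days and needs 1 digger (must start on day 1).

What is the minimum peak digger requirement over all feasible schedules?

8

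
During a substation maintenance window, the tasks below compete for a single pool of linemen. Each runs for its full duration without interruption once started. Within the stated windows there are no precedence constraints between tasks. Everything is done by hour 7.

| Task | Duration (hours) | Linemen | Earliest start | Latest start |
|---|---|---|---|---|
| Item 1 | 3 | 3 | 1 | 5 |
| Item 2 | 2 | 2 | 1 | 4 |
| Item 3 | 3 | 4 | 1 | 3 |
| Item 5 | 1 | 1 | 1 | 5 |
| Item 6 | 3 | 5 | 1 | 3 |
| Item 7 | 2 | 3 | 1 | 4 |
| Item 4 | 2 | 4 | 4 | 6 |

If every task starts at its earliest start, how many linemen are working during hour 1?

At early start, hour 1 has: Item 1, Item 2, Item 3, Item 5, Item 6, Item 7.
Demand: 3 + 2 + 4 + 1 + 5 + 3 = 18.

18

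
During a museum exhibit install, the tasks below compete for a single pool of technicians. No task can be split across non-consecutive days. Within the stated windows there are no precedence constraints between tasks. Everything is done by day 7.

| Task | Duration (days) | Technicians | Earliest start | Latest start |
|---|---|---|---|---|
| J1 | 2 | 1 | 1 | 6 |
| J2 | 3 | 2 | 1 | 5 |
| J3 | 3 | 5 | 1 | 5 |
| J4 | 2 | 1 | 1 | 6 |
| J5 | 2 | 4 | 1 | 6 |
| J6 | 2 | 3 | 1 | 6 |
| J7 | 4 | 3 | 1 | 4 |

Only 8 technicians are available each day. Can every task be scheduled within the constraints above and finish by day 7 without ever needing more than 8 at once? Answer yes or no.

yes

Schedule J1@1, J2@1, J3@1, J4@3, J5@4, J6@6, J7@4: d1:8  d2:8  d3:8  d4:8  d5:7  d6:6  d7:6 — peak 8 ≤ 8.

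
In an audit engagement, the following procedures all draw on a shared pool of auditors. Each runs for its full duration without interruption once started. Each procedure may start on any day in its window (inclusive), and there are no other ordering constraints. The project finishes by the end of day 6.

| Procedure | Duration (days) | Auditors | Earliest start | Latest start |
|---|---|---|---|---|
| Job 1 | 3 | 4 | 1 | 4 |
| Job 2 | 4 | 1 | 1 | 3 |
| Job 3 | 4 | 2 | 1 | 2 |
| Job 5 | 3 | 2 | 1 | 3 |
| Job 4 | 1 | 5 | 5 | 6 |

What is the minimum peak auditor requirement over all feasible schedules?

Schedule Job 1@1, Job 2@1, Job 3@1, Job 5@1, Job 4@5: d1:9  d2:9  d3:9  d4:3  d5:5  d6:0 — peak 9.

9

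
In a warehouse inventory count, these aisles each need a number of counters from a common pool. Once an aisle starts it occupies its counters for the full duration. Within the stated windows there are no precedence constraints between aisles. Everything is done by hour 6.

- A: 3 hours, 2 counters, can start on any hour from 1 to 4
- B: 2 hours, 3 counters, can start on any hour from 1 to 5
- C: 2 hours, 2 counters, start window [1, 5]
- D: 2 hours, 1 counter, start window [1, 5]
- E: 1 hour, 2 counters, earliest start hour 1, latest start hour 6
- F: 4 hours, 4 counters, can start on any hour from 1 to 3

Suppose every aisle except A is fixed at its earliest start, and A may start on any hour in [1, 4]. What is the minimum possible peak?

12

A@1: h1:14  h2:12  h3:6  h4:4  h5:0  h6:0 → peak 14
A@2: h1:12  h2:12  h3:6  h4:6  h5:0  h6:0 → peak 12
A@3: h1:12  h2:10  h3:6  h4:6  h5:2  h6:0 → peak 12
A@4: h1:12  h2:10  h3:4  h4:6  h5:2  h6:2 → peak 12
Best is A@2, peak 12.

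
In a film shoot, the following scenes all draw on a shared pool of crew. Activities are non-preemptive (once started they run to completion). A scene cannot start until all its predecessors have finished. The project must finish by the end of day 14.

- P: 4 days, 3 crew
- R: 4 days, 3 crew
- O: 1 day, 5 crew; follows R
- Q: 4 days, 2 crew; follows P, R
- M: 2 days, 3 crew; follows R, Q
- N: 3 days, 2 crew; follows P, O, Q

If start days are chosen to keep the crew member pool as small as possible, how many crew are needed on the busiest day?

6

Early-start (P@1, R@1, O@5, Q@5, M@9, N@9) gives peak 7: d1:6  d2:6  d3:6  d4:6  d5:7  d6:2  d7:2  d8:2  d9:5  d10:5  d11:2  d12:0  d13:0  d14:0.
Shift Q→6, M→10, N→10.
Schedule P@1, R@1, O@5, Q@6, M@10, N@10: d1:6  d2:6  d3:6  d4:6  d5:5  d6:2  d7:2  d8:2  d9:2  d10:5  d11:5  d12:2  d13:0  d14:0 — peak 6.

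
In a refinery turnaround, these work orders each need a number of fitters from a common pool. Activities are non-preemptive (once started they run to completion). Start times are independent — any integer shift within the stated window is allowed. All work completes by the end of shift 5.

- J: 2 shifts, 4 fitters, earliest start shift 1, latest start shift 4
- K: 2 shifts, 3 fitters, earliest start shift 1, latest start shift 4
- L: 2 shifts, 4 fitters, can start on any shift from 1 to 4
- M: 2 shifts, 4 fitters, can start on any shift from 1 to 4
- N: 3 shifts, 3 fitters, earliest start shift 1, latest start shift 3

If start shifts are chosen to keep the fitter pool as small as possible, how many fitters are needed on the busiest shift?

Early-start (J@1, K@1, L@1, M@1, N@1) gives peak 18: s1:18  s2:18  s3:3  s4:0  s5:0.
Shift L→3, M→4.
Schedule J@1, K@1, L@3, M@4, N@1: s1:10  s2:10  s3:7  s4:8  s5:4 — peak 10.

10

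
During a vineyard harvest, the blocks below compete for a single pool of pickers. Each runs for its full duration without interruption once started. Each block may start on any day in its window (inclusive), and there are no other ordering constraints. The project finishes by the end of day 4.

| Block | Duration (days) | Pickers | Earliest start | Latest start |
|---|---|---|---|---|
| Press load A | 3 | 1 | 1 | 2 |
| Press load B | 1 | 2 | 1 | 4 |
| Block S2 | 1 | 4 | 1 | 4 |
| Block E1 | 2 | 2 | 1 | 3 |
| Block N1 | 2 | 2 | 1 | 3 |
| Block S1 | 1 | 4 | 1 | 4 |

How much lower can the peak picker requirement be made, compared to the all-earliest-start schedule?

Early-start peak: d1:15  d2:5  d3:1  d4:0 ⇒ 15.
Leveled (Press load A@1, Press load B@2, Block S2@1, Block E1@2, Block N1@3, Block S1@4): d1:5  d2:5  d3:5  d4:6 ⇒ 6.
Reduction 15 − 6 = 9.

9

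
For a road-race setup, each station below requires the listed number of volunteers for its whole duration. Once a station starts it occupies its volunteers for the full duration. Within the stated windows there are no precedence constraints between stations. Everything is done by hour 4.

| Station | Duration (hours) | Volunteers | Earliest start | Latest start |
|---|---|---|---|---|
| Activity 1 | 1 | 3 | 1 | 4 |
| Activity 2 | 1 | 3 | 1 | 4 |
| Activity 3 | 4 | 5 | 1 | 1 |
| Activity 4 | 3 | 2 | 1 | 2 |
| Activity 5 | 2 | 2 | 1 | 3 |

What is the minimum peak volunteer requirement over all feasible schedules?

10

Early-start (Activity 1@1, Activity 2@1, Activity 3@1, Activity 4@1, Activity 5@1) gives peak 15: h1:15  h2:9  h3:7  h4:5.
Shift Activity 2→2, Activity 5→3.
Schedule Activity 1@1, Activity 2@2, Activity 3@1, Activity 4@1, Activity 5@3: h1:10  h2:10  h3:9  h4:7 — peak 10.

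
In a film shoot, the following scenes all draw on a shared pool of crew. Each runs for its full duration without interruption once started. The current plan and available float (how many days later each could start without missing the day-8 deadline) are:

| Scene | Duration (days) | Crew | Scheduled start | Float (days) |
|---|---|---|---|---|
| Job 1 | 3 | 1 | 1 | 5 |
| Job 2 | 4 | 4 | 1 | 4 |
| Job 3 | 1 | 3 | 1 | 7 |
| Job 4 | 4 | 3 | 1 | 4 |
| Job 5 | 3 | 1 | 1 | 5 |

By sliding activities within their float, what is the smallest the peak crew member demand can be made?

Early-start (Job 1@1, Job 2@1, Job 3@1, Job 4@1, Job 5@1) gives peak 12: d1:12  d2:9  d3:9  d4:7  d5:0  d6:0  d7:0  d8:0.
Shift Job 3→5, Job 4→5.
Schedule Job 1@1, Job 2@1, Job 3@5, Job 4@5, Job 5@1: d1:6  d2:6  d3:6  d4:4  d5:6  d6:3  d7:3  d8:3 — peak 6.

6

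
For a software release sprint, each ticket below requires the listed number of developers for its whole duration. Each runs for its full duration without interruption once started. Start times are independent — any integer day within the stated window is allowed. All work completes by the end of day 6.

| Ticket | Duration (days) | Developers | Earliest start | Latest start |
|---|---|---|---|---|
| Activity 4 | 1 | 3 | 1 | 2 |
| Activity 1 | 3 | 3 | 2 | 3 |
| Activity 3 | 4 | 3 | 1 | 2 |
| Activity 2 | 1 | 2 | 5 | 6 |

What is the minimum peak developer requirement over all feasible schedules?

6

Schedule Activity 4@1, Activity 1@2, Activity 3@1, Activity 2@5: d1:6  d2:6  d3:6  d4:6  d5:2  d6:0 — peak 6.
No arrangement of the 16 feasible schedules does better.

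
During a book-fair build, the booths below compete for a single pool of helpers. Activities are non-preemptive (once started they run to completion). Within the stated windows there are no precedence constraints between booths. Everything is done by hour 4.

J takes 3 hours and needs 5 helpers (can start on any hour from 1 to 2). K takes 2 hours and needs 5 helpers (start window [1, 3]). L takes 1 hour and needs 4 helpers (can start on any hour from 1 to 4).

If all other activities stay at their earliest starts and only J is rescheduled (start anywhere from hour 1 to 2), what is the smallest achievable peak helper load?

10

J@1: h1:14  h2:10  h3:5  h4:0 → peak 14
J@2: h1:9  h2:10  h3:5  h4:5 → peak 10
Best is J@2, peak 10.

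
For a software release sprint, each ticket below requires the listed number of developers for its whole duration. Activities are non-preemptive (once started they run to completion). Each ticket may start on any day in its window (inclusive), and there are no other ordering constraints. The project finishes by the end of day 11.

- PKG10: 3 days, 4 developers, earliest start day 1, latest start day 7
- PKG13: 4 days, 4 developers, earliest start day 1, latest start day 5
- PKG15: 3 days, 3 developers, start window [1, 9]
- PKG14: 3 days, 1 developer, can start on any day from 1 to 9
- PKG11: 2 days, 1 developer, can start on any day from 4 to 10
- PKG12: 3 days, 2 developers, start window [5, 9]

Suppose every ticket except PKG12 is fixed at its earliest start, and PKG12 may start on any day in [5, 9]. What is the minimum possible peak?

PKG12@5: d1:12  d2:12  d3:12  d4:5  d5:3  d6:2  d7:2  d8:0  d9:0  d10:0  d11:0 → peak 12
PKG12@6: d1:12  d2:12  d3:12  d4:5  d5:1  d6:2  d7:2  d8:2  d9:0  d10:0  d11:0 → peak 12
PKG12@7: d1:12  d2:12  d3:12  d4:5  d5:1  d6:0  d7:2  d8:2  d9:2  d10:0  d11:0 → peak 12
PKG12@8: d1:12  d2:12  d3:12  d4:5  d5:1  d6:0  d7:0  d8:2  d9:2  d10:2  d11:0 → peak 12
PKG12@9: d1:12  d2:12  d3:12  d4:5  d5:1  d6:0  d7:0  d8:0  d9:2  d10:2  d11:2 → peak 12
Best is PKG12@5, peak 12.

12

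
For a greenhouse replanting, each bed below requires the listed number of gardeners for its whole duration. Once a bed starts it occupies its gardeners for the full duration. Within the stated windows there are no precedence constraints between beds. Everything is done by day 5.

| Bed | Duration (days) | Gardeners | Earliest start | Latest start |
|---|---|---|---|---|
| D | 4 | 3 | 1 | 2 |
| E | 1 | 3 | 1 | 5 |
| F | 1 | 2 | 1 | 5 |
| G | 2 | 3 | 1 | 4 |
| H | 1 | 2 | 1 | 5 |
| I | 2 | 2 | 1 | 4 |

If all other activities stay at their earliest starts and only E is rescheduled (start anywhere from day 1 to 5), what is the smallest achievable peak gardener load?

E@1: d1:15  d2:8  d3:3  d4:3  d5:0 → peak 15
E@2: d1:12  d2:11  d3:3  d4:3  d5:0 → peak 12
E@3: d1:12  d2:8  d3:6  d4:3  d5:0 → peak 12
E@4: d1:12  d2:8  d3:3  d4:6  d5:0 → peak 12
E@5: d1:12  d2:8  d3:3  d4:3  d5:3 → peak 12
Best is E@2, peak 12.

12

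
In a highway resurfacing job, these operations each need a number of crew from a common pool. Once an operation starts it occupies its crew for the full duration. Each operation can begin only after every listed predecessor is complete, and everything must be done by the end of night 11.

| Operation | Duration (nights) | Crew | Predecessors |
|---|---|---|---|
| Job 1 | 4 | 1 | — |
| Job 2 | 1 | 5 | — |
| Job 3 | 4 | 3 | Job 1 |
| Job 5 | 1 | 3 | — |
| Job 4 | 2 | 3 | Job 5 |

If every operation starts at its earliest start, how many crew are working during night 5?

At early start, night 5 has: Job 3.
Demand: 3 = 3.

3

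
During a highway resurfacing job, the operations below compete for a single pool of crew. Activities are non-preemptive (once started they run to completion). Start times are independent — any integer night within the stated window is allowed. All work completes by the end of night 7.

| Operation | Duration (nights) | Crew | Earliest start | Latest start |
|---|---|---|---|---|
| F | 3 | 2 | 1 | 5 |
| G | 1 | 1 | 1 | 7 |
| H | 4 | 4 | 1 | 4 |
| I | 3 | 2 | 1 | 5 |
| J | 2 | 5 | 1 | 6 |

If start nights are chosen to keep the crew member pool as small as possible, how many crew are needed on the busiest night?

7

Early-start (F@1, G@1, H@1, I@1, J@1) gives peak 14: n1:14  n2:13  n3:8  n4:4  n5:0  n6:0  n7:0.
Shift I→4, J→5.
Schedule F@1, G@1, H@1, I@4, J@5: n1:7  n2:6  n3:6  n4:6  n5:7  n6:7  n7:0 — peak 7.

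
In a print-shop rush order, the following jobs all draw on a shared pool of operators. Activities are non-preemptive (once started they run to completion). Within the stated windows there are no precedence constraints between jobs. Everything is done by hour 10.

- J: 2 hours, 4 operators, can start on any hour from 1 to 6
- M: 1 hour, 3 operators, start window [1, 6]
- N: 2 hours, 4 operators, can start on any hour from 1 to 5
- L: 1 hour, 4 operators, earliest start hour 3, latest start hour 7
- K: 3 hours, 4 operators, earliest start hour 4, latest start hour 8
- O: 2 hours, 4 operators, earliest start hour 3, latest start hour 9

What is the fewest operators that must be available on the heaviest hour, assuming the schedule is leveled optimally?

7

Early-start (J@1, M@1, N@1, L@3, K@4, O@3) gives peak 11: h1:11  h2:8  h3:8  h4:8  h5:4  h6:4  h7:0  h8:0  h9:0  h10:0.
Shift N→3, L→5, K→6, O→9.
Schedule J@1, M@1, N@3, L@5, K@6, O@9: h1:7  h2:4  h3:4  h4:4  h5:4  h6:4  h7:4  h8:4  h9:4  h10:4 — peak 7.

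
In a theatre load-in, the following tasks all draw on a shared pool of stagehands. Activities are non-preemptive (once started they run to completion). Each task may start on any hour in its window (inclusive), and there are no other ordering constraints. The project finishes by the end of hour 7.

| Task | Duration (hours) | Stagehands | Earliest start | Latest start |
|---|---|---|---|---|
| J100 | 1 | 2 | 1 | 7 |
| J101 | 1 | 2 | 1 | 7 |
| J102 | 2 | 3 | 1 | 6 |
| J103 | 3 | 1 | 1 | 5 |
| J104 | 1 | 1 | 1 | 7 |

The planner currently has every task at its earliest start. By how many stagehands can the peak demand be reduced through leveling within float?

Early-start peak: h1:9  h2:4  h3:1  h4:0  h5:0  h6:0  h7:0 ⇒ 9.
Leveled (J100@1, J101@2, J102@3, J103@5, J104@1): h1:3  h2:2  h3:3  h4:3  h5:1  h6:1  h7:1 ⇒ 3.
Reduction 9 − 3 = 6.

6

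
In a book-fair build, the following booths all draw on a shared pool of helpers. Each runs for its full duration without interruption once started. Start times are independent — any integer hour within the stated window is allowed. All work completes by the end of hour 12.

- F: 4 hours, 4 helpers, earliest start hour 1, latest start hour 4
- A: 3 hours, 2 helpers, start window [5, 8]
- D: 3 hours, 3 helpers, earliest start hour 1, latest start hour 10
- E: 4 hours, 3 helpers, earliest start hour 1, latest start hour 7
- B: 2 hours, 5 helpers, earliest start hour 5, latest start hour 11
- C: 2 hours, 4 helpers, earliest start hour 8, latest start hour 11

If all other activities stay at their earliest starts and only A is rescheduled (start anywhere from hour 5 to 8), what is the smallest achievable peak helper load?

10

A@5: h1:10  h2:10  h3:10  h4:7  h5:7  h6:7  h7:2  h8:4  h9:4  h10:0  h11:0  h12:0 → peak 10
A@6: h1:10  h2:10  h3:10  h4:7  h5:5  h6:7  h7:2  h8:6  h9:4  h10:0  h11:0  h12:0 → peak 10
A@7: h1:10  h2:10  h3:10  h4:7  h5:5  h6:5  h7:2  h8:6  h9:6  h10:0  h11:0  h12:0 → peak 10
A@8: h1:10  h2:10  h3:10  h4:7  h5:5  h6:5  h7:0  h8:6  h9:6  h10:2  h11:0  h12:0 → peak 10
Best is A@5, peak 10.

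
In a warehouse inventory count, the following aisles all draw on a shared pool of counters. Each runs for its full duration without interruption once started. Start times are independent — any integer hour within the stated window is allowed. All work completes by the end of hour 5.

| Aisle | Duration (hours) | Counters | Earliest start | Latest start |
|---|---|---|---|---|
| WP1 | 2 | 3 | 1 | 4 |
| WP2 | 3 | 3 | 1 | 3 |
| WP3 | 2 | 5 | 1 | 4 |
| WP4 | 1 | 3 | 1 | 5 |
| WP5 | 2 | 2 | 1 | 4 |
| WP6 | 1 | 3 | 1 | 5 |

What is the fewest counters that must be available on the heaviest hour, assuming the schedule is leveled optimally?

Early-start (WP1@1, WP2@1, WP3@1, WP4@1, WP5@1, WP6@1) gives peak 19: h1:19  h2:13  h3:3  h4:0  h5:0.
Shift WP3→3, WP4→4, WP6→5.
Schedule WP1@1, WP2@1, WP3@3, WP4@4, WP5@1, WP6@5: h1:8  h2:8  h3:8  h4:8  h5:3 — peak 8.

8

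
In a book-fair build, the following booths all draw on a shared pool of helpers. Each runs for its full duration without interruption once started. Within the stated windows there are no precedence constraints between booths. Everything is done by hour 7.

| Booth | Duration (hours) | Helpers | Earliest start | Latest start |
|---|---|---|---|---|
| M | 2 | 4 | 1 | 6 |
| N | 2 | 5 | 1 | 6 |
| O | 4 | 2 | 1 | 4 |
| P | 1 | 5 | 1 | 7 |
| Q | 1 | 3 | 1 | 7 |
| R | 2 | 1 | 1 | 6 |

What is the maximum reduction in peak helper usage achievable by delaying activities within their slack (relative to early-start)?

14

Early-start peak: h1:20  h2:12  h3:2  h4:2  h5:0  h6:0  h7:0 ⇒ 20.
Leveled (M@1, N@5, O@1, P@7, Q@3, R@3): h1:6  h2:6  h3:6  h4:3  h5:5  h6:5  h7:5 ⇒ 6.
Reduction 20 − 6 = 14.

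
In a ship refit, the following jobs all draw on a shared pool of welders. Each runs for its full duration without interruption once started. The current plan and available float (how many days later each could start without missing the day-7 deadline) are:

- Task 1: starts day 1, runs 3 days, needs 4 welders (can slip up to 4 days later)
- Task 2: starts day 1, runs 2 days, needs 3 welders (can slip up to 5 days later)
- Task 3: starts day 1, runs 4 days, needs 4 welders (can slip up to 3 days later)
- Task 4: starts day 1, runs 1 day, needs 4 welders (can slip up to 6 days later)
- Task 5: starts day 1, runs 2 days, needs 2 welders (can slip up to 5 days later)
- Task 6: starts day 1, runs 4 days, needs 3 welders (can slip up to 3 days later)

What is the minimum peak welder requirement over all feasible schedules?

8

Early-start (Task 1@1, Task 2@1, Task 3@1, Task 4@1, Task 5@1, Task 6@1) gives peak 20: d1:20  d2:16  d3:11  d4:7  d5:0  d6:0  d7:0.
Shift Task 2→5, Task 4→7, Task 5→5, Task 6→4.
Schedule Task 1@1, Task 2@5, Task 3@1, Task 4@7, Task 5@5, Task 6@4: d1:8  d2:8  d3:8  d4:7  d5:8  d6:8  d7:7 — peak 8.
Total welder-days = 54 over 7 days ⇒ peak ≥ ⌈54/7⌉ = 8, so 8 is optimal.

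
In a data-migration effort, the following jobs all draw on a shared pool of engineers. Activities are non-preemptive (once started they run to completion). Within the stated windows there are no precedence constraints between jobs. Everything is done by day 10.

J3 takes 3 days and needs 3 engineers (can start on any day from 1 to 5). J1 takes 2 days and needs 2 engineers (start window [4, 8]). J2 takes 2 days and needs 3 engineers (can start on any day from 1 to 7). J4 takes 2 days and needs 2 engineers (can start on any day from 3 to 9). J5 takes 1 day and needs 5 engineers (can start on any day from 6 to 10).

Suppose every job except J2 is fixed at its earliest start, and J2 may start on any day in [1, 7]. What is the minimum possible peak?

5

J2@1: d1:6  d2:6  d3:5  d4:4  d5:2  d6:5  d7:0  d8:0  d9:0  d10:0 → peak 6
J2@2: d1:3  d2:6  d3:8  d4:4  d5:2  d6:5  d7:0  d8:0  d9:0  d10:0 → peak 8
J2@3: d1:3  d2:3  d3:8  d4:7  d5:2  d6:5  d7:0  d8:0  d9:0  d10:0 → peak 8
J2@4: d1:3  d2:3  d3:5  d4:7  d5:5  d6:5  d7:0  d8:0  d9:0  d10:0 → peak 7
J2@5: d1:3  d2:3  d3:5  d4:4  d5:5  d6:8  d7:0  d8:0  d9:0  d10:0 → peak 8
J2@6: d1:3  d2:3  d3:5  d4:4  d5:2  d6:8  d7:3  d8:0  d9:0  d10:0 → peak 8
J2@7: d1:3  d2:3  d3:5  d4:4  d5:2  d6:5  d7:3  d8:3  d9:0  d10:0 → peak 5
Best is J2@7, peak 5.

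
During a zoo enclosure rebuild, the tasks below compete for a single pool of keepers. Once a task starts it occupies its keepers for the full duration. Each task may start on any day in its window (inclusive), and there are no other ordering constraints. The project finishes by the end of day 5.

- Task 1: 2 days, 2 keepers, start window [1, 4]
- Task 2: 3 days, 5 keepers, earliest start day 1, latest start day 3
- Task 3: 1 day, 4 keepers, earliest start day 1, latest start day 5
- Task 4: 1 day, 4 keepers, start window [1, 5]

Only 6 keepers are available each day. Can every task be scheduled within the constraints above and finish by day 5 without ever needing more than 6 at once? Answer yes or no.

yes

Schedule Task 1@1, Task 2@3, Task 3@1, Task 4@2: d1:6  d2:6  d3:5  d4:5  d5:5 — peak 6 ≤ 6.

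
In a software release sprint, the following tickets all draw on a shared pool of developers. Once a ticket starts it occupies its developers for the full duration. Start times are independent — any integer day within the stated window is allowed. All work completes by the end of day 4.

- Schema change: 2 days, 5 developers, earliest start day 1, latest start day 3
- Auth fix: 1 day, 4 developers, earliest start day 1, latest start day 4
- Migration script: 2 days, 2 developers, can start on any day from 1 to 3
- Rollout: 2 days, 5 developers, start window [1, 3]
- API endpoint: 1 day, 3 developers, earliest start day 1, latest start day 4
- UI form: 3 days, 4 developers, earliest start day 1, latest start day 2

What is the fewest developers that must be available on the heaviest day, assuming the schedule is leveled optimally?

Early-start (Schema change@1, Auth fix@1, Migration script@1, Rollout@1, API endpoint@1, UI form@1) gives peak 23: d1:23  d2:16  d3:4  d4:0.
Shift Rollout→3, API endpoint→3, UI form→2.
Schedule Schema change@1, Auth fix@1, Migration script@1, Rollout@3, API endpoint@3, UI form@2: d1:11  d2:11  d3:12  d4:9 — peak 12.

12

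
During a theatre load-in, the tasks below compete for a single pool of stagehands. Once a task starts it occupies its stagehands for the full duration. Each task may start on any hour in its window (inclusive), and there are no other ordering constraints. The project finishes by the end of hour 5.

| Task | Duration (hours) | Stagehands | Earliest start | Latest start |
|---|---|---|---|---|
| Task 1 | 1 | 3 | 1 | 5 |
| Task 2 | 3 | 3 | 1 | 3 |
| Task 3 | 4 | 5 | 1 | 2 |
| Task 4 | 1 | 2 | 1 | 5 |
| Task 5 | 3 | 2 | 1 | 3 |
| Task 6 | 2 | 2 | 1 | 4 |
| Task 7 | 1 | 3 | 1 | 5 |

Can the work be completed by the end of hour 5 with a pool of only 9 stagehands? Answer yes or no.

Total stagehand-hours = 47; over 5 hours the average is 47/5 > 9, so some hour must exceed 9.

no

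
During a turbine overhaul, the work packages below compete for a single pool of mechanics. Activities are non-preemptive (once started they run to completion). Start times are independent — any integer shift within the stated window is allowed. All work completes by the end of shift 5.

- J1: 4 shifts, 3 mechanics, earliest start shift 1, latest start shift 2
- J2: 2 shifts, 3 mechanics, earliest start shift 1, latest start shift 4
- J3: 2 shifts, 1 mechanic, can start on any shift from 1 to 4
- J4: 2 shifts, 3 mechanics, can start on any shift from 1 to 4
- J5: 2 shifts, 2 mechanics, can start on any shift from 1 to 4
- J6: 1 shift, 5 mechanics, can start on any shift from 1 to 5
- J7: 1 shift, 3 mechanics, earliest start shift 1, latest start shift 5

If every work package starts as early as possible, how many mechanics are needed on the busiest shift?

20

Early-start schedule: J1@1, J2@1, J3@1, J4@1, J5@1, J6@1, J7@1.
Load per shift: shift 1: 20, shift 2: 12, shift 3: 3, shift 4: 3, shift 5: 0.
Peak is 20.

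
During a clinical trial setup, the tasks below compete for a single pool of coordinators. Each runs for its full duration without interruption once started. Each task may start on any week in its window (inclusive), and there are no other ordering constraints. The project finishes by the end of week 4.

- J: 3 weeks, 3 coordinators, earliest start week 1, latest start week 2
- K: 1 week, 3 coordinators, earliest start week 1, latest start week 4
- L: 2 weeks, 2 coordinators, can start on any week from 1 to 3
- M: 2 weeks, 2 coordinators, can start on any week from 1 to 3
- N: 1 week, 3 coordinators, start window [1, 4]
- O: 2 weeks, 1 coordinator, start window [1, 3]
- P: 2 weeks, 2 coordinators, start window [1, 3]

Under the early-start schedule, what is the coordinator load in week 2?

At early start, week 2 has: J, L, M, O, P.
Demand: 3 + 2 + 2 + 1 + 2 = 10.

10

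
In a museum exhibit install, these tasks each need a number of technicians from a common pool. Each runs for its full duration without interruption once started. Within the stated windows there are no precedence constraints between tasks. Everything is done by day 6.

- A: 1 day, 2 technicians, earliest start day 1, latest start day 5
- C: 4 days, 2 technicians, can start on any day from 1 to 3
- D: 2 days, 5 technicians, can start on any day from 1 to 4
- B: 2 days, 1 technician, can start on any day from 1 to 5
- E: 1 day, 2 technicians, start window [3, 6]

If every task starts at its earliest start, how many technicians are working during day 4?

2

At early start, day 4 has: C.
Demand: 2 = 2.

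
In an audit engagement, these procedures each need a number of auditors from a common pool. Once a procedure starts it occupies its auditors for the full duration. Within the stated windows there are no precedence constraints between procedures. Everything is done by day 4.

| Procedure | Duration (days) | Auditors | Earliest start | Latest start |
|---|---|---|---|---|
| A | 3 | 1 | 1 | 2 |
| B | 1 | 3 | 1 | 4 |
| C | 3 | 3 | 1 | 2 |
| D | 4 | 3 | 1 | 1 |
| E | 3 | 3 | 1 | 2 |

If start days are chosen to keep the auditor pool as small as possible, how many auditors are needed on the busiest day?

Early-start (A@1, B@1, C@1, D@1, E@1) gives peak 13: d1:13  d2:10  d3:10  d4:3.
Shift E→2.
Schedule A@1, B@1, C@1, D@1, E@2: d1:10  d2:10  d3:10  d4:6 — peak 10.

10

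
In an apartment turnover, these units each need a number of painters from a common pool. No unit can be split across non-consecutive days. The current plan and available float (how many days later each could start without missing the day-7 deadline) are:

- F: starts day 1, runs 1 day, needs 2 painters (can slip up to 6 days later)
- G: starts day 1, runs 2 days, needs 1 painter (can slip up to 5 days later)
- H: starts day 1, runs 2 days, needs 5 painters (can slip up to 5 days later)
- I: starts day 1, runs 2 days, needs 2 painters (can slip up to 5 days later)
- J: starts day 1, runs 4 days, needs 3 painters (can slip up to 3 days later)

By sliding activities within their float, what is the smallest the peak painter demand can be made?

Early-start (F@1, G@1, H@1, I@1, J@1) gives peak 13: d1:13  d2:11  d3:3  d4:3  d5:0  d6:0  d7:0.
Shift H→6, I→3, J→2.
Schedule F@1, G@1, H@6, I@3, J@2: d1:3  d2:4  d3:5  d4:5  d5:3  d6:5  d7:5 — peak 5.
Total painter-days = 30 over 7 days ⇒ peak ≥ ⌈30/7⌉ = 5, so 5 is optimal.

5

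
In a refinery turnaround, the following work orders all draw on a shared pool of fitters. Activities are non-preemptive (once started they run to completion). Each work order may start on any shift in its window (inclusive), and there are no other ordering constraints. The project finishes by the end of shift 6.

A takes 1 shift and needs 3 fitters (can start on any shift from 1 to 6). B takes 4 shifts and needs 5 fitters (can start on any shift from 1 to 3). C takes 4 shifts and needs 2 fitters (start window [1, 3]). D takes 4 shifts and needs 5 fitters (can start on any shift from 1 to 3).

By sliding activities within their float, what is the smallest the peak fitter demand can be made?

12

Early-start (A@1, B@1, C@1, D@1) gives peak 15: s1:15  s2:12  s3:12  s4:12  s5:0  s6:0.
Shift D→2.
Schedule A@1, B@1, C@1, D@2: s1:10  s2:12  s3:12  s4:12  s5:5  s6:0 — peak 12.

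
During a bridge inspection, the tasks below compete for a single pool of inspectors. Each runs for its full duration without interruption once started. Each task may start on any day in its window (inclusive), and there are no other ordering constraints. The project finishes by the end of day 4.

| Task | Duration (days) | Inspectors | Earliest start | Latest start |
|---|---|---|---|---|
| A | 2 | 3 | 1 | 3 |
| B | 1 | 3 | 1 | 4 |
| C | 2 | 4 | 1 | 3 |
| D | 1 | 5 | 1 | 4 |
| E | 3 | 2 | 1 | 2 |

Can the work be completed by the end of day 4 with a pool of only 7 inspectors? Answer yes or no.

no

The minimum achievable peak is 8; 7 < 8, so no feasible schedule stays within the cap.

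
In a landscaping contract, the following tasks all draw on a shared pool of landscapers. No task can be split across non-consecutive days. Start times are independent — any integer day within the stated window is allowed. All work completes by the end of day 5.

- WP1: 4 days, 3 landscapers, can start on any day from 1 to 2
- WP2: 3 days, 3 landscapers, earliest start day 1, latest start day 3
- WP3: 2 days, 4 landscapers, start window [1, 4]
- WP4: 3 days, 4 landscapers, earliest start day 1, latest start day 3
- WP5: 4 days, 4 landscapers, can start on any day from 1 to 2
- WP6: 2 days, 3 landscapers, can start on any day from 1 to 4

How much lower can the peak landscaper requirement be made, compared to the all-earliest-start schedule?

Early-start peak: d1:21  d2:21  d3:14  d4:7  d5:0 ⇒ 21.
Leveled (WP1@1, WP2@1, WP3@1, WP4@3, WP5@1, WP6@4): d1:14  d2:14  d3:14  d4:14  d5:7 ⇒ 14.
Reduction 21 − 14 = 7.

7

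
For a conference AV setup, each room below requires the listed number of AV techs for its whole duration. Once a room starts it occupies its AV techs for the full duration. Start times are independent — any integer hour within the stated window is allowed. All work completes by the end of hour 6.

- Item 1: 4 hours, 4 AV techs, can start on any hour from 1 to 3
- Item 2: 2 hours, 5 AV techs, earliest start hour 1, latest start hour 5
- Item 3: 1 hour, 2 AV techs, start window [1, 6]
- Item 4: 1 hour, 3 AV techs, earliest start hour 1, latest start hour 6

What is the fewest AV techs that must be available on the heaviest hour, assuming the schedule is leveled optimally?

7

Early-start (Item 1@1, Item 2@1, Item 3@1, Item 4@1) gives peak 14: h1:14  h2:9  h3:4  h4:4  h5:0  h6:0.
Shift Item 2→5, Item 4→2.
Schedule Item 1@1, Item 2@5, Item 3@1, Item 4@2: h1:6  h2:7  h3:4  h4:4  h5:5  h6:5 — peak 7.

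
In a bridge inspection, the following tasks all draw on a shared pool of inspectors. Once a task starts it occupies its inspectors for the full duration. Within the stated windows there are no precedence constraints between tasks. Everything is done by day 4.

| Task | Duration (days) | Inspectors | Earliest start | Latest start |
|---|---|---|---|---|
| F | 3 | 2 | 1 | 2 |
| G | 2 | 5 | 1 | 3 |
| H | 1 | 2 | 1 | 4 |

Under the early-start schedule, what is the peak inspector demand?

Early-start schedule: F@1, G@1, H@1.
Load per day: day 1: 9, day 2: 7, day 3: 2, day 4: 0.
Peak is 9.

9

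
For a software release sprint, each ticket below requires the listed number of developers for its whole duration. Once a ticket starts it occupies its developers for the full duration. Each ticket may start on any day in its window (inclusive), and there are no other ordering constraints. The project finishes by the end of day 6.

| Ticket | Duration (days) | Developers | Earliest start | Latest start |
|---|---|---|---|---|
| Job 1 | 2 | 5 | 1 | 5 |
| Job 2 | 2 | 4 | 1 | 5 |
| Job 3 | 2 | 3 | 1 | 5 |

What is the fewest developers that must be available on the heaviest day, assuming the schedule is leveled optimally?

5

Early-start (Job 1@1, Job 2@1, Job 3@1) gives peak 12: d1:12  d2:12  d3:0  d4:0  d5:0  d6:0.
Shift Job 2→3, Job 3→5.
Schedule Job 1@1, Job 2@3, Job 3@5: d1:5  d2:5  d3:4  d4:4  d5:3  d6:3 — peak 5.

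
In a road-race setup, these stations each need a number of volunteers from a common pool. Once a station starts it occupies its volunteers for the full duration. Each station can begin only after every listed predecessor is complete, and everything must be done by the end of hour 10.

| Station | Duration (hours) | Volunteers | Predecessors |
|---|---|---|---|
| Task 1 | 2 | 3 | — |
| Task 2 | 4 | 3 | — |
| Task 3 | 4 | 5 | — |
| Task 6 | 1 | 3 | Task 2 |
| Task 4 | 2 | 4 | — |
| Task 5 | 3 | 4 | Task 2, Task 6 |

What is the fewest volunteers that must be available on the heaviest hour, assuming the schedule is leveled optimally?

8

Early-start (Task 1@1, Task 2@1, Task 3@1, Task 6@5, Task 4@1, Task 5@6) gives peak 15: h1:15  h2:15  h3:8  h4:8  h5:3  h6:4  h7:4  h8:4  h9:0  h10:0.
Shift Task 3→3, Task 4→7, Task 5→7.
Schedule Task 1@1, Task 2@1, Task 3@3, Task 6@5, Task 4@7, Task 5@7: h1:6  h2:6  h3:8  h4:8  h5:8  h6:5  h7:8  h8:8  h9:4  h10:0 — peak 8.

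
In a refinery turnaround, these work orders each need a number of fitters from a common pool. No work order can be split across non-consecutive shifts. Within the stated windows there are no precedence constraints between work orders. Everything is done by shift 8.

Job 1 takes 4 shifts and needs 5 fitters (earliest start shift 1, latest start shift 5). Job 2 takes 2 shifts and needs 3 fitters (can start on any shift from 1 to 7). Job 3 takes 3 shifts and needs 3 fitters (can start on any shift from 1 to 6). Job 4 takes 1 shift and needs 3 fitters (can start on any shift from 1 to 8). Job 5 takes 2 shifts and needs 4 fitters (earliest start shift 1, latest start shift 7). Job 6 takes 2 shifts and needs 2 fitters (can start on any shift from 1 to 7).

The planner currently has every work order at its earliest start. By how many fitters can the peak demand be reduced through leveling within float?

Early-start peak: s1:20  s2:17  s3:8  s4:5  s5:0  s6:0  s7:0  s8:0 ⇒ 20.
Leveled (Job 1@1, Job 2@5, Job 3@5, Job 4@8, Job 5@7, Job 6@1): s1:7  s2:7  s3:5  s4:5  s5:6  s6:6  s7:7  s8:7 ⇒ 7.
Reduction 20 − 7 = 13.

13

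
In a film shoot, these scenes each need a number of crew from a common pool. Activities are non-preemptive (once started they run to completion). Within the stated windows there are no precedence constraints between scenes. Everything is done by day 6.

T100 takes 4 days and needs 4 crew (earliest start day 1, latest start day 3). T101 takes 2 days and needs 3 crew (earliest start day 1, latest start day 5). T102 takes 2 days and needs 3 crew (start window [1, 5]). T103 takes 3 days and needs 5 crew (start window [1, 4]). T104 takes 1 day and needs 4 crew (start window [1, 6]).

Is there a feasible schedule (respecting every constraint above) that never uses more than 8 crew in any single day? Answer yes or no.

no

The minimum achievable peak is 9; 8 < 9, so no feasible schedule stays within the cap.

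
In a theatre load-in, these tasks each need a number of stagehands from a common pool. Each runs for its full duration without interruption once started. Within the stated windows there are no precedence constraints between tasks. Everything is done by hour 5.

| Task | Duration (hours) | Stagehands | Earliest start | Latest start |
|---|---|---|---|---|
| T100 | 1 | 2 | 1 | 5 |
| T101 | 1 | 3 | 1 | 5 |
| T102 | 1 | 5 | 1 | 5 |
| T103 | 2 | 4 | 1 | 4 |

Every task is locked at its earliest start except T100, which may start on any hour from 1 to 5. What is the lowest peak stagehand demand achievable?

12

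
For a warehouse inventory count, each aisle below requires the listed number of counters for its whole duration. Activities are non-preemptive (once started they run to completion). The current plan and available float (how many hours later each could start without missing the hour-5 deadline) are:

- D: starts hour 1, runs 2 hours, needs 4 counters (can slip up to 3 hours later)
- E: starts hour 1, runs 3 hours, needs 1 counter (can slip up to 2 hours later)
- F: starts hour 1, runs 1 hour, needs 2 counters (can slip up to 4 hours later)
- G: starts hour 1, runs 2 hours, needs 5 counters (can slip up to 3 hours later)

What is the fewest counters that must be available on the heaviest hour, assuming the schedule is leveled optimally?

5

Early-start (D@1, E@1, F@1, G@1) gives peak 12: h1:12  h2:10  h3:1  h4:0  h5:0.
Shift F→3, G→4.
Schedule D@1, E@1, F@3, G@4: h1:5  h2:5  h3:3  h4:5  h5:5 — peak 5.
Total counter-hours = 23 over 5 hours ⇒ peak ≥ ⌈23/5⌉ = 5, so 5 is optimal.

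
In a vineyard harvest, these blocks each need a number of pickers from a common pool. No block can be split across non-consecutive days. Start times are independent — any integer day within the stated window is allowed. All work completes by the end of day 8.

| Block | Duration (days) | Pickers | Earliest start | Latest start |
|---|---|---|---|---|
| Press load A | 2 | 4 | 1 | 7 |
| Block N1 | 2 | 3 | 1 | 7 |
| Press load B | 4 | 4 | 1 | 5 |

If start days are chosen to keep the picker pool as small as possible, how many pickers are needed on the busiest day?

Early-start (Press load A@1, Block N1@1, Press load B@1) gives peak 11: d1:11  d2:11  d3:4  d4:4  d5:0  d6:0  d7:0  d8:0.
Shift Block N1→3, Press load B→5.
Schedule Press load A@1, Block N1@3, Press load B@5: d1:4  d2:4  d3:3  d4:3  d5:4  d6:4  d7:4  d8:4 — peak 4.
Total picker-days = 30 over 8 days ⇒ peak ≥ ⌈30/8⌉ = 4, so 4 is optimal.

4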